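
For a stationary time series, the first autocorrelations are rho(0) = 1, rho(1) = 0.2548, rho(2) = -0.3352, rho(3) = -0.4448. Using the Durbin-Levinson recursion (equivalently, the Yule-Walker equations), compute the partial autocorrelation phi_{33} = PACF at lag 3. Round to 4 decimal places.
\phi_{33} = -0.2799

The PACF at lag k is phi_{kk}, the last component of the solution
to the Yule-Walker system G_k phi = r_k where
  (G_k)_{ij} = rho(|i - j|), (r_k)_i = rho(i), i,j = 1..k.
Equivalently, Durbin-Levinson gives phi_{kk} iteratively:
  phi_{11} = rho(1)
  phi_{kk} = [rho(k) - sum_{j=1..k-1} phi_{k-1,j} rho(k-j)]
            / [1 - sum_{j=1..k-1} phi_{k-1,j} rho(j)],
  phi_{k,j} = phi_{k-1,j} - phi_{kk} phi_{k-1,k-j},  j = 1..k-1.
Step k = 1:
  phi_11 = rho(1) = 0.2548.
Step k = 2:
  phi_22 = [rho(2) - phi_11 rho(1)] / [1 - phi_11 rho(1)] = [-0.3352 - (0.2548)(0.2548)] / [1 - (0.2548)(0.2548)]
         = -0.40012304 / 0.93507696 = -0.427904.
  Update: phi_21 = phi_11 - phi_22 phi_11 = 0.2548 - (-0.427904)(0.2548) = 0.36383.
Step k = 3:
  phi_33 = [rho(3) - phi_21 rho(2) - phi_22 rho(1)] / [1 - phi_21 rho(1) - phi_22 rho(2)]
    numerator   = -0.4448 - (0.36383)(-0.3352) - (-0.427904)(0.2548) = -0.21381431
    denominator = 1 - (0.36383)(0.2548) - (-0.427904)(-0.3352) = 0.76386277
  phi_33 = -0.21381431 / 0.76386277 = -0.2799.
Therefore phi_{33} = -0.2799.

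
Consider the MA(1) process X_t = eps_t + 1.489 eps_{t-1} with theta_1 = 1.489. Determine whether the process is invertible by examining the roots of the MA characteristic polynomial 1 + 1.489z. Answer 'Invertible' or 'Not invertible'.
\text{Not invertible}

The MA(q) characteristic polynomial is P(z) = 1 + 1.489z.
Invertibility requires all roots to lie outside the unit circle, i.e. |z| > 1 for every root.
This is linear in z: 1 + (1.489) z = 0  =>  z = -1/(1.489) = -0.671592,  |z| = 0.671592.
Moduli of all roots: 0.6716.
All moduli strictly greater than 1? No.
Verdict: Not invertible.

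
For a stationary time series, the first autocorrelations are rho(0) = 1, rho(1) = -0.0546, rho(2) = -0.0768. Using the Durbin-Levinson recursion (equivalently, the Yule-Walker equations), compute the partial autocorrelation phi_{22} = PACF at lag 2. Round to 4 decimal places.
\phi_{22} = -0.0800

The PACF at lag k is phi_{kk}, the last component of the solution
to the Yule-Walker system G_k phi = r_k where
  (G_k)_{ij} = rho(|i - j|), (r_k)_i = rho(i), i,j = 1..k.
Equivalently, Durbin-Levinson gives phi_{kk} iteratively:
  phi_{11} = rho(1)
  phi_{kk} = [rho(k) - sum_{j=1..k-1} phi_{k-1,j} rho(k-j)]
            / [1 - sum_{j=1..k-1} phi_{k-1,j} rho(j)],
  phi_{k,j} = phi_{k-1,j} - phi_{kk} phi_{k-1,k-j},  j = 1..k-1.
Step k = 1:
  phi_11 = rho(1) = -0.0546.
Step k = 2:
  phi_22 = [rho(2) - phi_11 rho(1)] / [1 - phi_11 rho(1)] = [-0.0768 - (-0.0546)(-0.0546)] / [1 - (-0.0546)(-0.0546)]
         = -0.07978116 / 0.99701884 = -0.08.
Therefore phi_{22} = -0.0800.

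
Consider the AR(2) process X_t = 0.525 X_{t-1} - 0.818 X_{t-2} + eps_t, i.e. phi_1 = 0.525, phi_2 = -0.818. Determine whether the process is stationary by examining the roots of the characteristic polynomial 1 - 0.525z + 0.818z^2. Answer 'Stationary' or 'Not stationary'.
\text{Stationary}

The AR(p) characteristic polynomial is P(z) = 1 - 0.525z + 0.818z^2.
Stationarity requires all roots to lie outside the unit circle, i.e. |z| > 1 for every root.
Set 1 + (-0.525) z + (0.818) z^2 = 0, i.e. a z^2 + b z + c = 0 with a = 0.818, b = -0.525, c = 1.
Discriminant D = b^2 - 4ac = (-0.525)^2 - 4*(0.818)*1 = 0.275625 - (3.272) = -2.996375.
D < 0, so the roots are the complex-conjugate pair z = (-b +/- i sqrt(-D)) / (2a) = 0.3209 +/- 1.0581i.
For a conjugate pair |z|^2 = z * conj(z) = (product of roots) = c/a = 1/(0.818) = 1.222494, so |z| = sqrt(1.222494) = 1.1057 for both roots.
Moduli of all roots: 1.1057, 1.1057.
All moduli strictly greater than 1? Yes.
Verdict: Stationary.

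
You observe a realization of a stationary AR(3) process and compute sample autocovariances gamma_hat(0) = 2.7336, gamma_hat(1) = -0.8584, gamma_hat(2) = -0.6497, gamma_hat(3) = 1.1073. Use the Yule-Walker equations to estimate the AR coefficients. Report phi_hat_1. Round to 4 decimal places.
\hat\phi_{1} = -0.3420

The Yule-Walker equations for an AR(p) process read, in matrix form,
  Gamma_p phi = r_p,   with   (Gamma_p)_{ij} = gamma(|i - j|),
                       (r_p)_i = gamma(i),   i,j = 1..p.
Substitute the sample gammas (Toeplitz matrix and right-hand side of size 3):
  Gamma_p = [[2.7336, -0.8584, -0.6497], [-0.8584, 2.7336, -0.8584], [-0.6497, -0.8584, 2.7336]]
  r_p     = [-0.8584, -0.6497, 1.1073]
Written out (R1..R3):
  (R1) 2.7336 phi_1 - 0.8584 phi_2 - 0.6497 phi_3 = -0.8584
  (R2) -0.8584 phi_1 + 2.7336 phi_2 - 0.8584 phi_3 = -0.6497
  (R3) -0.6497 phi_1 - 0.8584 phi_2 + 2.7336 phi_3 = 1.1073
Gaussian elimination:
  R2 <- R2 - (-0.8584/2.7336) R1 = R2 - (-0.314018) R1:  2.464047 phi_2 - 1.062418 phi_3 = -0.919253
  R3 <- R3 - (-0.6497/2.7336) R1 = R3 - (-0.237672) R1:  -1.062418 phi_2 + 2.579185 phi_3 = 0.903282
  R3 <- R3 - (-1.062418/2.464047) R2 = R3 - (-0.431168) R2:  2.121104 phi_3 = 0.50693
Back-substitution:
  phi_hat_3 = 0.50693 / 2.121104 = 0.238993
  phi_hat_2 = (-0.919253 - (-1.062418)(0.238993)) / 2.464047 = -0.27002
  phi_hat_1 = (-0.8584 - (-0.8584)(-0.27002) - (-0.6497)(0.238993)) / 2.7336 = -0.342007
So phi_hat = [-0.3420, -0.2700, 0.2390].
Therefore phi_hat_1 = -0.3420.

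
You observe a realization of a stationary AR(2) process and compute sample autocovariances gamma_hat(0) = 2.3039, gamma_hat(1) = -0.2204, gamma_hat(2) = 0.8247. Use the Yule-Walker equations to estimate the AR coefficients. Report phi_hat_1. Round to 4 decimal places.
\hat\phi_{1} = -0.0620

The Yule-Walker equations for an AR(p) process read, in matrix form,
  Gamma_p phi = r_p,   with   (Gamma_p)_{ij} = gamma(|i - j|),
                       (r_p)_i = gamma(i),   i,j = 1..p.
Substitute the sample gammas (Toeplitz matrix and right-hand side of size 2):
  Gamma_p = [[2.3039, -0.2204], [-0.2204, 2.3039]]
  r_p     = [-0.2204, 0.8247]
Written out:
  2.3039 phi_1 - 0.2204 phi_2 = -0.2204
  -0.2204 phi_1 + 2.3039 phi_2 = 0.8247
Solve by Cramer's rule:
  det = gamma(0)^2 - gamma(1)^2 = (2.3039)^2 - (-0.2204)^2 = 5.30795521 - 0.04857616 = 5.25937905
  phi_hat_1 = [gamma(1) gamma(0) - gamma(1) gamma(2)] / det = [(-0.2204)(2.3039) - (-0.2204)(0.8247)] / 5.25937905 = -0.32601568 / 5.25937905 = -0.062
  phi_hat_2 = [gamma(0) gamma(2) - gamma(1)^2] / det = [(2.3039)(0.8247) - (-0.2204)^2] / 5.25937905 = 1.85145017 / 5.25937905 = 0.352
So phi_hat = [-0.0620, 0.3520].
Therefore phi_hat_1 = -0.0620.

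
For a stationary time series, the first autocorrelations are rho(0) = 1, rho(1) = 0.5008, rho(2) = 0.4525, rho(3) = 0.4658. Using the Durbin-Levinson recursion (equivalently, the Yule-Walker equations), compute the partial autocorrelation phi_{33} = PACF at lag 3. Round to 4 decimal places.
\phi_{33} = 0.2380

The PACF at lag k is phi_{kk}, the last component of the solution
to the Yule-Walker system G_k phi = r_k where
  (G_k)_{ij} = rho(|i - j|), (r_k)_i = rho(i), i,j = 1..k.
Equivalently, Durbin-Levinson gives phi_{kk} iteratively:
  phi_{11} = rho(1)
  phi_{kk} = [rho(k) - sum_{j=1..k-1} phi_{k-1,j} rho(k-j)]
            / [1 - sum_{j=1..k-1} phi_{k-1,j} rho(j)],
  phi_{k,j} = phi_{k-1,j} - phi_{kk} phi_{k-1,k-j},  j = 1..k-1.
Step k = 1:
  phi_11 = rho(1) = 0.5008.
Step k = 2:
  phi_22 = [rho(2) - phi_11 rho(1)] / [1 - phi_11 rho(1)] = [0.4525 - (0.5008)(0.5008)] / [1 - (0.5008)(0.5008)]
         = 0.20169936 / 0.74919936 = 0.26922.
  Update: phi_21 = phi_11 - phi_22 phi_11 = 0.5008 - (0.26922)(0.5008) = 0.365975.
Step k = 3:
  phi_33 = [rho(3) - phi_21 rho(2) - phi_22 rho(1)] / [1 - phi_21 rho(1) - phi_22 rho(2)]
    numerator   = 0.4658 - (0.365975)(0.4525) - (0.26922)(0.5008) = 0.16537114
    denominator = 1 - (0.365975)(0.5008) - (0.26922)(0.4525) = 0.69489788
  phi_33 = 0.16537114 / 0.69489788 = 0.238.
Therefore phi_{33} = 0.2380.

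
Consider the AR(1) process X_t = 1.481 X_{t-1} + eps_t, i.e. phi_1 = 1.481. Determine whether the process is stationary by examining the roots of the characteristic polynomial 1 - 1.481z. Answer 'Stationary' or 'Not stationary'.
\text{Not stationary}

The AR(p) characteristic polynomial is P(z) = 1 - 1.481z.
Stationarity requires all roots to lie outside the unit circle, i.e. |z| > 1 for every root.
This is linear in z: 1 + (-1.481) z = 0  =>  z = -1/(-1.481) = 0.675219,  |z| = 0.675219.
Moduli of all roots: 0.6752.
All moduli strictly greater than 1? No.
Verdict: Not stationary.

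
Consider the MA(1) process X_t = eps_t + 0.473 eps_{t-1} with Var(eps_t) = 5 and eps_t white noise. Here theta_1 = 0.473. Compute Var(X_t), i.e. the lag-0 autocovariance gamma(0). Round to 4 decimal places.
\gamma(0) = 6.1186

For an MA(q) process X_t = eps_t + sum_i theta_i eps_{t-i} with
Var(eps_t) = sigma^2, the variance is
  gamma(0) = sigma^2 * (1 + sum_i theta_i^2).
  sum_i theta_i^2 = (0.473)^2 = 0.223729.
  gamma(0) = 5 * (1 + 0.223729) = 5 * 1.223729 = 6.118645, which rounds to 6.1186.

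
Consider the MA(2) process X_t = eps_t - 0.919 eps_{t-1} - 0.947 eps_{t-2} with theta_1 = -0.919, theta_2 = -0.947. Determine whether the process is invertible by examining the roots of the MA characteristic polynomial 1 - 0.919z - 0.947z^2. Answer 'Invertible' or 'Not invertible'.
\text{Not invertible}

The MA(q) characteristic polynomial is P(z) = 1 - 0.919z - 0.947z^2.
Invertibility requires all roots to lie outside the unit circle, i.e. |z| > 1 for every root.
Set 1 + (-0.919) z + (-0.947) z^2 = 0, i.e. a z^2 + b z + c = 0 with a = -0.947, b = -0.919, c = 1.
Discriminant D = b^2 - 4ac = (-0.919)^2 - 4*(-0.947)*1 = 0.844561 - (-3.788) = 4.632561.
D >= 0, so the roots are real: z = (-b +/- sqrt(D)) / (2a) = (0.919 +/- 2.152338) / (-1.894).
  z_1 = (0.919 + 2.152338) / (-1.894) = -1.6216,   |z_1| = 1.6216.
  z_2 = (0.919 - 2.152338) / (-1.894) = 0.6512,   |z_2| = 0.6512.
Moduli of all roots: 1.6216, 0.6512.
All moduli strictly greater than 1? No.
Verdict: Not invertible.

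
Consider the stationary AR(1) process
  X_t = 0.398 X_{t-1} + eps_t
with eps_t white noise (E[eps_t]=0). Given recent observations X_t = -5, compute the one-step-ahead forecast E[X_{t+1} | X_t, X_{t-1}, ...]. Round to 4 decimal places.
E[X_{t+1} \mid \mathcal F_t] = -1.9900

For an AR(p) model X_t = c + sum_i phi_i X_{t-i} + eps_t, the
one-step-ahead conditional mean is
  E[X_{t+1} | X_t, ...] = c + sum_i phi_i X_{t+1-i}.
Substitute known values:
  E[X_{t+1} | ...] = (0.398) * (-5)
                   = -1.9900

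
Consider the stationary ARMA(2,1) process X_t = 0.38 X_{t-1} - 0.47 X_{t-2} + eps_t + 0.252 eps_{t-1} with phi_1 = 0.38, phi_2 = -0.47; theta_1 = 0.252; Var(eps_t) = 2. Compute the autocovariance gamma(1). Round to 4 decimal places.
\gamma(1) = 1.1918

Multiply the model equation by X_{t-k} and take expectations. With theta_0 = psi_0 = 1 and psi_j the MA(infinity) weights, this gives
  gamma(k) - sum_i phi_i gamma(k-i) = c_k,
  c_k = sigma^2 * sum_{j=k..q} theta_j psi_{j-k}   (c_k = 0 for k > q),
using gamma(-m) = gamma(m).
psi-weights needed (psi_j = theta_j + sum_i phi_i psi_{j-i}):
  psi_1 = theta_1 + phi_1 = 0.252 + (0.38) = 0.632
Right-hand sides:
  c_0 = sigma^2 (1 + theta_1 psi_1) = 2 * (1 + (0.252)(0.632)) = 2 * 1.159264 = 2.318528
  c_1 = sigma^2 theta_1 = 2 * (0.252) = 0.504
  c_2 = 0
Equations for k = 0, 1, 2 (AR order 2, c_2 = 0):
  (E0) gamma(0) = phi_1 gamma(1) + phi_2 gamma(2) + c_0
  (E1) gamma(1) = phi_1 gamma(0) + phi_2 gamma(1) + c_1
  (E2) gamma(2) = phi_1 gamma(1) + phi_2 gamma(0)
From (E1): gamma(1) = A gamma(0) + B with
  A = phi_1 / (1 - phi_2) = 0.38 / 1.47 = 0.258503,   B = c_1 / (1 - phi_2) = 0.504 / 1.47 = 0.342857.
Insert (E2) into (E0): gamma(0) (1 - phi_2^2) = phi_1 (1 + phi_2) gamma(1) + c_0.
  phi_1 (1 + phi_2) = (0.38)(0.53) = 0.2014,   1 - phi_2^2 = 0.7791.
Replace gamma(1) by A gamma(0) + B and collect gamma(0):
  gamma(0) [0.7791 - (0.2014)(0.258503)] = (0.2014)(0.342857) + 2.318528
  gamma(0) * 0.727037 = 2.387579
  gamma(0) = 2.387579 / 0.727037 = 3.283984.
  gamma(1) = A gamma(0) + B = (0.258503)(3.283984) + (0.342857) = 1.191778.
Therefore gamma(1) = 1.1918 (to 4 decimal places).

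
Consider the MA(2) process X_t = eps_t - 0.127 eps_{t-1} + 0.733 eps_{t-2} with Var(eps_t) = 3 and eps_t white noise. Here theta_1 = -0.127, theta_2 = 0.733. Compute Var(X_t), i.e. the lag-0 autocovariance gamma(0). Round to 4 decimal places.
\gamma(0) = 4.6603

For an MA(q) process X_t = eps_t + sum_i theta_i eps_{t-i} with
Var(eps_t) = sigma^2, the variance is
  gamma(0) = sigma^2 * (1 + sum_i theta_i^2).
  sum_i theta_i^2 = (-0.127)^2 + (0.733)^2 = 0.016129 + 0.537289 = 0.553418.
  gamma(0) = 3 * (1 + 0.553418) = 3 * 1.553418 = 4.660254, which rounds to 4.6603.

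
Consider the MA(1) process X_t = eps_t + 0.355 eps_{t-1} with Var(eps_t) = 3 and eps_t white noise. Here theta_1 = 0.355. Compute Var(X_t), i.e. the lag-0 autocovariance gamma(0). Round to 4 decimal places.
\gamma(0) = 3.3781

For an MA(q) process X_t = eps_t + sum_i theta_i eps_{t-i} with
Var(eps_t) = sigma^2, the variance is
  gamma(0) = sigma^2 * (1 + sum_i theta_i^2).
  sum_i theta_i^2 = (0.355)^2 = 0.126025.
  gamma(0) = 3 * (1 + 0.126025) = 3 * 1.126025 = 3.378075, which rounds to 3.3781.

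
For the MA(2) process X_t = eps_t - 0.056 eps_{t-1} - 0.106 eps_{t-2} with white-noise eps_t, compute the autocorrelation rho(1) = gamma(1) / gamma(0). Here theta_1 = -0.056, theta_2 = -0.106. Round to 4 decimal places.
\rho(1) = -0.0494

For an MA(q) process with theta_0 = 1, the autocovariance is
  gamma(k) = sigma^2 * sum_{i=0..q-k} theta_i * theta_{i+k},
and rho(k) = gamma(k) / gamma(0). Sigma^2 cancels.
  numerator   = (1)*(-0.056) + (-0.056)*(-0.106) = -0.050064.
  denominator = (1)^2 + (-0.056)^2 + (-0.106)^2 = 1.014372.
  rho(1) = -0.050064 / 1.014372 = -0.0494.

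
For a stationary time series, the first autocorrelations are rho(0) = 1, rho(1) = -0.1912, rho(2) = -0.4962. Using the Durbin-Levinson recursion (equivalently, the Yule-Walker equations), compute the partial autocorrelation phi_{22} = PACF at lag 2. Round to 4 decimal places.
\phi_{22} = -0.5530

The PACF at lag k is phi_{kk}, the last component of the solution
to the Yule-Walker system G_k phi = r_k where
  (G_k)_{ij} = rho(|i - j|), (r_k)_i = rho(i), i,j = 1..k.
Equivalently, Durbin-Levinson gives phi_{kk} iteratively:
  phi_{11} = rho(1)
  phi_{kk} = [rho(k) - sum_{j=1..k-1} phi_{k-1,j} rho(k-j)]
            / [1 - sum_{j=1..k-1} phi_{k-1,j} rho(j)],
  phi_{k,j} = phi_{k-1,j} - phi_{kk} phi_{k-1,k-j},  j = 1..k-1.
Step k = 1:
  phi_11 = rho(1) = -0.1912.
Step k = 2:
  phi_22 = [rho(2) - phi_11 rho(1)] / [1 - phi_11 rho(1)] = [-0.4962 - (-0.1912)(-0.1912)] / [1 - (-0.1912)(-0.1912)]
         = -0.53275744 / 0.96344256 = -0.553.
Therefore phi_{22} = -0.5530.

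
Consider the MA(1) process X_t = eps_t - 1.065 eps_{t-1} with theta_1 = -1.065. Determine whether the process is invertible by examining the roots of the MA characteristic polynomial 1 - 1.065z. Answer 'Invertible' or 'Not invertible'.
\text{Not invertible}

The MA(q) characteristic polynomial is P(z) = 1 - 1.065z.
Invertibility requires all roots to lie outside the unit circle, i.e. |z| > 1 for every root.
This is linear in z: 1 + (-1.065) z = 0  =>  z = -1/(-1.065) = 0.938967,  |z| = 0.938967.
Moduli of all roots: 0.9390.
All moduli strictly greater than 1? No.
Verdict: Not invertible.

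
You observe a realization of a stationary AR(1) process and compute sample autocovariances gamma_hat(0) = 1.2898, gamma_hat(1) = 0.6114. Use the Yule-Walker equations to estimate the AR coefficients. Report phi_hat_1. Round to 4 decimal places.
\hat\phi_{1} = 0.4740

The Yule-Walker equations for an AR(p) process read, in matrix form,
  Gamma_p phi = r_p,   with   (Gamma_p)_{ij} = gamma(|i - j|),
                       (r_p)_i = gamma(i),   i,j = 1..p.
Substitute the sample gammas (Toeplitz matrix and right-hand side of size 1):
  Gamma_p = [[1.2898]]
  r_p     = [0.6114]
With p = 1 this is the single equation gamma(0) phi_1 = gamma(1):
  phi_hat_1 = gamma(1) / gamma(0) = 0.6114 / 1.2898 = 0.4740.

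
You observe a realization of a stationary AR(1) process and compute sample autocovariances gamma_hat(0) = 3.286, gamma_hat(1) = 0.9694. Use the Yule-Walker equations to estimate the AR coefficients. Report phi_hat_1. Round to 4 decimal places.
\hat\phi_{1} = 0.2950

The Yule-Walker equations for an AR(p) process read, in matrix form,
  Gamma_p phi = r_p,   with   (Gamma_p)_{ij} = gamma(|i - j|),
                       (r_p)_i = gamma(i),   i,j = 1..p.
Substitute the sample gammas (Toeplitz matrix and right-hand side of size 1):
  Gamma_p = [[3.286]]
  r_p     = [0.9694]
With p = 1 this is the single equation gamma(0) phi_1 = gamma(1):
  phi_hat_1 = gamma(1) / gamma(0) = 0.9694 / 3.286 = 0.2950.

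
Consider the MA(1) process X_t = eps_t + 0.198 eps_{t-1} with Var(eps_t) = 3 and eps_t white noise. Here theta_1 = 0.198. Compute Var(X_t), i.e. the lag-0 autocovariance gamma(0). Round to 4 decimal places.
\gamma(0) = 3.1176

For an MA(q) process X_t = eps_t + sum_i theta_i eps_{t-i} with
Var(eps_t) = sigma^2, the variance is
  gamma(0) = sigma^2 * (1 + sum_i theta_i^2).
  sum_i theta_i^2 = (0.198)^2 = 0.039204.
  gamma(0) = 3 * (1 + 0.039204) = 3 * 1.039204 = 3.117612, which rounds to 3.1176.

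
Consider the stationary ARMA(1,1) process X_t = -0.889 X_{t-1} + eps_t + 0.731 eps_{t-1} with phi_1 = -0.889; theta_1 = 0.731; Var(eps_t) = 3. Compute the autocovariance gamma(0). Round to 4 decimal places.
\gamma(0) = 3.3572

Multiply the model equation by X_{t-k} and take expectations. With theta_0 = psi_0 = 1 and psi_j the MA(infinity) weights, this gives
  gamma(k) - sum_i phi_i gamma(k-i) = c_k,
  c_k = sigma^2 * sum_{j=k..q} theta_j psi_{j-k}   (c_k = 0 for k > q),
using gamma(-m) = gamma(m).
psi-weights needed (psi_j = theta_j + sum_i phi_i psi_{j-i}):
  psi_1 = theta_1 + phi_1 = 0.731 + (-0.889) = -0.158
Right-hand sides:
  c_0 = sigma^2 (1 + theta_1 psi_1) = 3 * (1 + (0.731)(-0.158)) = 3 * 0.884502 = 2.653506
  c_1 = sigma^2 theta_1 = 3 * (0.731) = 2.193
  c_2 = 0
Equations for k = 0 and k = 1 (AR order 1):
  gamma(0) = phi_1 gamma(1) + c_0
  gamma(1) = phi_1 gamma(0) + c_1
Substituting the second into the first: gamma(0) (1 - phi_1^2) = c_0 + phi_1 c_1, so
  gamma(0) = (c_0 + phi_1 c_1) / (1 - phi_1^2) = (2.653506 + (-0.889)(2.193)) / (1 - (-0.889)^2) = 0.703929 / 0.209679 = 3.357175.
Therefore gamma(0) = 3.3572 (to 4 decimal places).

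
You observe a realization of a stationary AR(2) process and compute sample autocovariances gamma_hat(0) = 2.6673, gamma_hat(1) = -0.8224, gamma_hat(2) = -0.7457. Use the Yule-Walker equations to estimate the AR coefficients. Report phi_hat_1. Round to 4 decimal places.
\hat\phi_{1} = -0.4360

The Yule-Walker equations for an AR(p) process read, in matrix form,
  Gamma_p phi = r_p,   with   (Gamma_p)_{ij} = gamma(|i - j|),
                       (r_p)_i = gamma(i),   i,j = 1..p.
Substitute the sample gammas (Toeplitz matrix and right-hand side of size 2):
  Gamma_p = [[2.6673, -0.8224], [-0.8224, 2.6673]]
  r_p     = [-0.8224, -0.7457]
Written out:
  2.6673 phi_1 - 0.8224 phi_2 = -0.8224
  -0.8224 phi_1 + 2.6673 phi_2 = -0.7457
Solve by Cramer's rule:
  det = gamma(0)^2 - gamma(1)^2 = (2.6673)^2 - (-0.8224)^2 = 7.11448929 - 0.67634176 = 6.43814753
  phi_hat_1 = [gamma(1) gamma(0) - gamma(1) gamma(2)] / det = [(-0.8224)(2.6673) - (-0.8224)(-0.7457)] / 6.43814753 = -2.8068512 / 6.43814753 = -0.436
  phi_hat_2 = [gamma(0) gamma(2) - gamma(1)^2] / det = [(2.6673)(-0.7457) - (-0.8224)^2] / 6.43814753 = -2.66534737 / 6.43814753 = -0.414
So phi_hat = [-0.4360, -0.4140].
Therefore phi_hat_1 = -0.4360.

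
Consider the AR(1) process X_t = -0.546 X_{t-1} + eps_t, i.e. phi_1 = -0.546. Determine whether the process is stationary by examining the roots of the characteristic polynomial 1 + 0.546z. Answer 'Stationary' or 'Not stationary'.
\text{Stationary}

The AR(p) characteristic polynomial is P(z) = 1 + 0.546z.
Stationarity requires all roots to lie outside the unit circle, i.e. |z| > 1 for every root.
This is linear in z: 1 + (0.546) z = 0  =>  z = -1/(0.546) = -1.831502,  |z| = 1.831502.
Moduli of all roots: 1.8315.
All moduli strictly greater than 1? Yes.
Verdict: Stationary.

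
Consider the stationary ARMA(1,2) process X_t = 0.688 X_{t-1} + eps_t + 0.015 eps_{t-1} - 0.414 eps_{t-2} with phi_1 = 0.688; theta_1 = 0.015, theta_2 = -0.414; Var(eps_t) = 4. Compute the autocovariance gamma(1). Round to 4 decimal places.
\gamma(1) = 3.0333

Multiply the model equation by X_{t-k} and take expectations. With theta_0 = psi_0 = 1 and psi_j the MA(infinity) weights, this gives
  gamma(k) - sum_i phi_i gamma(k-i) = c_k,
  c_k = sigma^2 * sum_{j=k..q} theta_j psi_{j-k}   (c_k = 0 for k > q),
using gamma(-m) = gamma(m).
psi-weights needed (psi_j = theta_j + sum_i phi_i psi_{j-i}):
  psi_1 = theta_1 + phi_1 = 0.015 + (0.688) = 0.703
  psi_2 = theta_2 + phi_1 psi_1 = -0.414 + (0.688)(0.703) = 0.069664
Right-hand sides:
  c_0 = sigma^2 (1 + theta_1 psi_1 + theta_2 psi_2) = 4 * (1 + (0.015)(0.703) + (-0.414)(0.069664)) = 4 * 0.981704 = 3.926816
  c_1 = sigma^2 (theta_1 + theta_2 psi_1) = 4 * (0.015 + (-0.414)(0.703)) = -1.104168
  c_2 = sigma^2 theta_2 = 4 * (-0.414) = -1.656
Equations for k = 0 and k = 1 (AR order 1):
  gamma(0) = phi_1 gamma(1) + c_0
  gamma(1) = phi_1 gamma(0) + c_1
Substituting the second into the first: gamma(0) (1 - phi_1^2) = c_0 + phi_1 c_1, so
  gamma(0) = (c_0 + phi_1 c_1) / (1 - phi_1^2) = (3.926816 + (0.688)(-1.104168)) / (1 - (0.688)^2) = 3.167149 / 0.526656 = 6.013696.
  gamma(1) = phi_1 gamma(0) + c_1 = (0.688)(6.013696) + (-1.104168) = 3.033255.
Therefore gamma(1) = 3.0333 (to 4 decimal places).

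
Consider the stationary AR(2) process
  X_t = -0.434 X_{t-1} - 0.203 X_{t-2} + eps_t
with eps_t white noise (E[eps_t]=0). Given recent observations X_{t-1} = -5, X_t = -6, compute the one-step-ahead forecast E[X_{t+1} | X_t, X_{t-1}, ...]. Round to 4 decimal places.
E[X_{t+1} \mid \mathcal F_t] = 3.6190

For an AR(p) model X_t = c + sum_i phi_i X_{t-i} + eps_t, the
one-step-ahead conditional mean is
  E[X_{t+1} | X_t, ...] = c + sum_i phi_i X_{t+1-i}.
Substitute known values:
  E[X_{t+1} | ...] = (-0.434) * (-6) + (-0.203) * (-5)
                   = 3.6190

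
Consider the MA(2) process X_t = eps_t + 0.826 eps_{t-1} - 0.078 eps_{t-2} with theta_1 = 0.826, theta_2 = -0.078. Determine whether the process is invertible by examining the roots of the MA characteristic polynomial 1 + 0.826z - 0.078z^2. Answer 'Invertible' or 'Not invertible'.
\text{Invertible}

The MA(q) characteristic polynomial is P(z) = 1 + 0.826z - 0.078z^2.
Invertibility requires all roots to lie outside the unit circle, i.e. |z| > 1 for every root.
Set 1 + (0.826) z + (-0.078) z^2 = 0, i.e. a z^2 + b z + c = 0 with a = -0.078, b = 0.826, c = 1.
Discriminant D = b^2 - 4ac = (0.826)^2 - 4*(-0.078)*1 = 0.682276 - (-0.312) = 0.994276.
D >= 0, so the roots are real: z = (-b +/- sqrt(D)) / (2a) = (-0.826 +/- 0.997134) / (-0.156).
  z_1 = (-0.826 + 0.997134) / (-0.156) = -1.097,   |z_1| = 1.097.
  z_2 = (-0.826 - 0.997134) / (-0.156) = 11.6868,   |z_2| = 11.6868.
Moduli of all roots: 1.0970, 11.6868.
All moduli strictly greater than 1? Yes.
Verdict: Invertible.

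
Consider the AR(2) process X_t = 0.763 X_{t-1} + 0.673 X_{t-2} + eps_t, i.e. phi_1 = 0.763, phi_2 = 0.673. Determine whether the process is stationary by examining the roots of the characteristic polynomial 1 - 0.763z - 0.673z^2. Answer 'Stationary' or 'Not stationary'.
\text{Not stationary}

The AR(p) characteristic polynomial is P(z) = 1 - 0.763z - 0.673z^2.
Stationarity requires all roots to lie outside the unit circle, i.e. |z| > 1 for every root.
Set 1 + (-0.763) z + (-0.673) z^2 = 0, i.e. a z^2 + b z + c = 0 with a = -0.673, b = -0.763, c = 1.
Discriminant D = b^2 - 4ac = (-0.763)^2 - 4*(-0.673)*1 = 0.582169 - (-2.692) = 3.274169.
D >= 0, so the roots are real: z = (-b +/- sqrt(D)) / (2a) = (0.763 +/- 1.809466) / (-1.346).
  z_1 = (0.763 + 1.809466) / (-1.346) = -1.9112,   |z_1| = 1.9112.
  z_2 = (0.763 - 1.809466) / (-1.346) = 0.7775,   |z_2| = 0.7775.
Moduli of all roots: 1.9112, 0.7775.
All moduli strictly greater than 1? No.
Verdict: Not stationary.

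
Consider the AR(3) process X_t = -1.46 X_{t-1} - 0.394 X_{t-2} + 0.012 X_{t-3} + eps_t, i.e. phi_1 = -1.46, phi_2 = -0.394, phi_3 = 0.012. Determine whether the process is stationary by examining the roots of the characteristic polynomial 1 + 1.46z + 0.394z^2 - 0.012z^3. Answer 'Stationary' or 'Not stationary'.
\text{Not stationary}

The AR(p) characteristic polynomial is P(z) = 1 + 1.46z + 0.394z^2 - 0.012z^3.
Stationarity requires all roots to lie outside the unit circle, i.e. |z| > 1 for every root.
Degree 3: look for a simple real root z0 first, then factor out (1 - z/z0) and solve the remaining quadratic.
Testing z0 = -2.5: P(-2.5) = 1 + (1.46)(-2.5) + (0.394)(-2.5)^2 + (-0.012)(-2.5)^3
  = 1 + (-3.65) + (2.4625) + (0.1875) = 0.  So z_0 = -2.5 is a root, |z_0| = 2.5.
Divide out the factor (1 + 0.4 z) = (1 - z/z0) (since 1/z0 = -0.4):
  P(z) = (1 + 0.4 z)(1 + (1.06) z + (-0.03) z^2)
  [check: z-coef 1.06 - (-0.4) = 1.46; z^2-coef -0.03 - (-0.4)(1.06) = 0.394; z^3-coef -(-0.4)(-0.03) = -0.012.]
Remaining roots from the quadratic factor 1 + (1.06) z + (-0.03) z^2:
  Set 1 + (1.06) z + (-0.03) z^2 = 0, i.e. a z^2 + b z + c = 0 with a = -0.03, b = 1.06, c = 1.
  Discriminant D = b^2 - 4ac = (1.06)^2 - 4*(-0.03)*1 = 1.1236 - (-0.12) = 1.2436.
  D >= 0, so the roots are real: z = (-b +/- sqrt(D)) / (2a) = (-1.06 +/- 1.115168) / (-0.06).
    z_1 = (-1.06 + 1.115168) / (-0.06) = -0.9195,   |z_1| = 0.9195.
    z_2 = (-1.06 - 1.115168) / (-0.06) = 36.2528,   |z_2| = 36.2528.
Moduli of all roots: 2.5000, 0.9195, 36.2528.
All moduli strictly greater than 1? No.
Verdict: Not stationary.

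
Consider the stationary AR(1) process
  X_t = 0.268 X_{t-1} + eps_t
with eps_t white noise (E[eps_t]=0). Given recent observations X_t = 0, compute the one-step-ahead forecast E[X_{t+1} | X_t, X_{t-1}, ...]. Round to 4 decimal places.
E[X_{t+1} \mid \mathcal F_t] = 0.0000

For an AR(p) model X_t = c + sum_i phi_i X_{t-i} + eps_t, the
one-step-ahead conditional mean is
  E[X_{t+1} | X_t, ...] = c + sum_i phi_i X_{t+1-i}.
Substitute known values:
  E[X_{t+1} | ...] = (0.268) * (0)
                   = 0.0000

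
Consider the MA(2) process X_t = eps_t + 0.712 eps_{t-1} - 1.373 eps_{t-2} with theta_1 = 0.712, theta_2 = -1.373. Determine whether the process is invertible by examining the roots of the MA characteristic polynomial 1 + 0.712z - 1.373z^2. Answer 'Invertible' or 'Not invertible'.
\text{Not invertible}

The MA(q) characteristic polynomial is P(z) = 1 + 0.712z - 1.373z^2.
Invertibility requires all roots to lie outside the unit circle, i.e. |z| > 1 for every root.
Set 1 + (0.712) z + (-1.373) z^2 = 0, i.e. a z^2 + b z + c = 0 with a = -1.373, b = 0.712, c = 1.
Discriminant D = b^2 - 4ac = (0.712)^2 - 4*(-1.373)*1 = 0.506944 - (-5.492) = 5.998944.
D >= 0, so the roots are real: z = (-b +/- sqrt(D)) / (2a) = (-0.712 +/- 2.449274) / (-2.746).
  z_1 = (-0.712 + 2.449274) / (-2.746) = -0.6327,   |z_1| = 0.6327.
  z_2 = (-0.712 - 2.449274) / (-2.746) = 1.1512,   |z_2| = 1.1512.
Moduli of all roots: 0.6327, 1.1512.
All moduli strictly greater than 1? No.
Verdict: Not invertible.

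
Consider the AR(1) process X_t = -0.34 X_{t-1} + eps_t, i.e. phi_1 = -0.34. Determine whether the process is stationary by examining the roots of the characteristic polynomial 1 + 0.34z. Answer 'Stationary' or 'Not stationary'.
\text{Stationary}

The AR(p) characteristic polynomial is P(z) = 1 + 0.34z.
Stationarity requires all roots to lie outside the unit circle, i.e. |z| > 1 for every root.
This is linear in z: 1 + (0.34) z = 0  =>  z = -1/(0.34) = -2.941176,  |z| = 2.941176.
Moduli of all roots: 2.9412.
All moduli strictly greater than 1? Yes.
Verdict: Stationary.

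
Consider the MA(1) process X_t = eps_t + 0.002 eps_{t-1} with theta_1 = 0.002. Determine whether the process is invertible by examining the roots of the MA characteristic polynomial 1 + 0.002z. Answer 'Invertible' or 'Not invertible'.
\text{Invertible}

The MA(q) characteristic polynomial is P(z) = 1 + 0.002z.
Invertibility requires all roots to lie outside the unit circle, i.e. |z| > 1 for every root.
This is linear in z: 1 + (0.002) z = 0  =>  z = -1/(0.002) = -500,  |z| = 500.
Moduli of all roots: 500.0000.
All moduli strictly greater than 1? Yes.
Verdict: Invertible.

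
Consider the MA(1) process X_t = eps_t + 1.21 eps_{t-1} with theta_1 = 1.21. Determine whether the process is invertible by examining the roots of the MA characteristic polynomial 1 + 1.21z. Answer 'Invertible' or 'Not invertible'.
\text{Not invertible}

The MA(q) characteristic polynomial is P(z) = 1 + 1.21z.
Invertibility requires all roots to lie outside the unit circle, i.e. |z| > 1 for every root.
This is linear in z: 1 + (1.21) z = 0  =>  z = -1/(1.21) = -0.826446,  |z| = 0.826446.
Moduli of all roots: 0.8264.
All moduli strictly greater than 1? No.
Verdict: Not invertible.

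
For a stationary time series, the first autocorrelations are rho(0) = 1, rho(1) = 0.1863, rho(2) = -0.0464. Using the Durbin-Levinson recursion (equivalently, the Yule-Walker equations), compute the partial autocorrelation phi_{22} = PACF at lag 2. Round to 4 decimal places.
\phi_{22} = -0.0840

The PACF at lag k is phi_{kk}, the last component of the solution
to the Yule-Walker system G_k phi = r_k where
  (G_k)_{ij} = rho(|i - j|), (r_k)_i = rho(i), i,j = 1..k.
Equivalently, Durbin-Levinson gives phi_{kk} iteratively:
  phi_{11} = rho(1)
  phi_{kk} = [rho(k) - sum_{j=1..k-1} phi_{k-1,j} rho(k-j)]
            / [1 - sum_{j=1..k-1} phi_{k-1,j} rho(j)],
  phi_{k,j} = phi_{k-1,j} - phi_{kk} phi_{k-1,k-j},  j = 1..k-1.
Step k = 1:
  phi_11 = rho(1) = 0.1863.
Step k = 2:
  phi_22 = [rho(2) - phi_11 rho(1)] / [1 - phi_11 rho(1)] = [-0.0464 - (0.1863)(0.1863)] / [1 - (0.1863)(0.1863)]
         = -0.08110769 / 0.96529231 = -0.084.
Therefore phi_{22} = -0.0840.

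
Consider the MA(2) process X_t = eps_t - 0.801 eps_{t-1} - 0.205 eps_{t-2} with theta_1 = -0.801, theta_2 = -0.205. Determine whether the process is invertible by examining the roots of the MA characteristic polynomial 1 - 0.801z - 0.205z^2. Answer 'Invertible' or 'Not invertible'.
\text{Not invertible}

The MA(q) characteristic polynomial is P(z) = 1 - 0.801z - 0.205z^2.
Invertibility requires all roots to lie outside the unit circle, i.e. |z| > 1 for every root.
Set 1 + (-0.801) z + (-0.205) z^2 = 0, i.e. a z^2 + b z + c = 0 with a = -0.205, b = -0.801, c = 1.
Discriminant D = b^2 - 4ac = (-0.801)^2 - 4*(-0.205)*1 = 0.641601 - (-0.82) = 1.461601.
D >= 0, so the roots are real: z = (-b +/- sqrt(D)) / (2a) = (0.801 +/- 1.208967) / (-0.41).
  z_1 = (0.801 + 1.208967) / (-0.41) = -4.9024,   |z_1| = 4.9024.
  z_2 = (0.801 - 1.208967) / (-0.41) = 0.995,   |z_2| = 0.995.
Moduli of all roots: 4.9024, 0.9950.
All moduli strictly greater than 1? No.
Verdict: Not invertible.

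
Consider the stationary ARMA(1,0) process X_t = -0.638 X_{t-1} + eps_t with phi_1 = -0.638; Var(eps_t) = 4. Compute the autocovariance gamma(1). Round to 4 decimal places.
\gamma(1) = -4.3039

Multiply the model equation by X_{t-k} and take expectations. With theta_0 = psi_0 = 1 and psi_j the MA(infinity) weights, this gives
  gamma(k) - sum_i phi_i gamma(k-i) = c_k,
  c_k = sigma^2 * sum_{j=k..q} theta_j psi_{j-k}   (c_k = 0 for k > q),
using gamma(-m) = gamma(m).
Pure AR (q = 0): c_0 = sigma^2 = 4, c_k = 0 for k >= 1.
Equations for k = 0 and k = 1 (AR order 1):
  gamma(0) = phi_1 gamma(1) + c_0
  gamma(1) = phi_1 gamma(0) + c_1
Substituting the second into the first: gamma(0) (1 - phi_1^2) = c_0 + phi_1 c_1, so
  gamma(0) = c_0 / (1 - phi_1^2) = 4 / (1 - (-0.638)^2) = 4 / 0.592956 = 6.745863.
  gamma(1) = phi_1 gamma(0) = (-0.638)(6.745863) = -4.303861.
Therefore gamma(1) = -4.3039 (to 4 decimal places).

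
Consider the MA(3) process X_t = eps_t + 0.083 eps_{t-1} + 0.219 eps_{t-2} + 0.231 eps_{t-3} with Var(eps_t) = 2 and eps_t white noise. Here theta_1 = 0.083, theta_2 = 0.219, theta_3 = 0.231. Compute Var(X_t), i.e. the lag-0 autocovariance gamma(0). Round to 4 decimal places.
\gamma(0) = 2.2164

For an MA(q) process X_t = eps_t + sum_i theta_i eps_{t-i} with
Var(eps_t) = sigma^2, the variance is
  gamma(0) = sigma^2 * (1 + sum_i theta_i^2).
  sum_i theta_i^2 = (0.083)^2 + (0.219)^2 + (0.231)^2 = 0.006889 + 0.047961 + 0.053361 = 0.108211.
  gamma(0) = 2 * (1 + 0.108211) = 2 * 1.108211 = 2.216422, which rounds to 2.2164.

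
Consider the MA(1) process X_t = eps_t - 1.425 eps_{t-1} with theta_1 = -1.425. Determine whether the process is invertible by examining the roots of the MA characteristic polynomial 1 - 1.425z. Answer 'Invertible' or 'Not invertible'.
\text{Not invertible}

The MA(q) characteristic polynomial is P(z) = 1 - 1.425z.
Invertibility requires all roots to lie outside the unit circle, i.e. |z| > 1 for every root.
This is linear in z: 1 + (-1.425) z = 0  =>  z = -1/(-1.425) = 0.701754,  |z| = 0.701754.
Moduli of all roots: 0.7018.
All moduli strictly greater than 1? No.
Verdict: Not invertible.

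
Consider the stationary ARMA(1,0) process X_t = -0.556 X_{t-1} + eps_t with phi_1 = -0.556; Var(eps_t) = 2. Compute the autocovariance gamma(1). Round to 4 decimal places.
\gamma(1) = -1.6096

Multiply the model equation by X_{t-k} and take expectations. With theta_0 = psi_0 = 1 and psi_j the MA(infinity) weights, this gives
  gamma(k) - sum_i phi_i gamma(k-i) = c_k,
  c_k = sigma^2 * sum_{j=k..q} theta_j psi_{j-k}   (c_k = 0 for k > q),
using gamma(-m) = gamma(m).
Pure AR (q = 0): c_0 = sigma^2 = 2, c_k = 0 for k >= 1.
Equations for k = 0 and k = 1 (AR order 1):
  gamma(0) = phi_1 gamma(1) + c_0
  gamma(1) = phi_1 gamma(0) + c_1
Substituting the second into the first: gamma(0) (1 - phi_1^2) = c_0 + phi_1 c_1, so
  gamma(0) = c_0 / (1 - phi_1^2) = 2 / (1 - (-0.556)^2) = 2 / 0.690864 = 2.894926.
  gamma(1) = phi_1 gamma(0) = (-0.556)(2.894926) = -1.609579.
Therefore gamma(1) = -1.6096 (to 4 decimal places).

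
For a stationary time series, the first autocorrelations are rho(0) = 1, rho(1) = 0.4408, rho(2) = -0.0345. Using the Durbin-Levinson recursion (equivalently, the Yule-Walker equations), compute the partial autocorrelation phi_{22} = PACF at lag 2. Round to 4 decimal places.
\phi_{22} = -0.2840

The PACF at lag k is phi_{kk}, the last component of the solution
to the Yule-Walker system G_k phi = r_k where
  (G_k)_{ij} = rho(|i - j|), (r_k)_i = rho(i), i,j = 1..k.
Equivalently, Durbin-Levinson gives phi_{kk} iteratively:
  phi_{11} = rho(1)
  phi_{kk} = [rho(k) - sum_{j=1..k-1} phi_{k-1,j} rho(k-j)]
            / [1 - sum_{j=1..k-1} phi_{k-1,j} rho(j)],
  phi_{k,j} = phi_{k-1,j} - phi_{kk} phi_{k-1,k-j},  j = 1..k-1.
Step k = 1:
  phi_11 = rho(1) = 0.4408.
Step k = 2:
  phi_22 = [rho(2) - phi_11 rho(1)] / [1 - phi_11 rho(1)] = [-0.0345 - (0.4408)(0.4408)] / [1 - (0.4408)(0.4408)]
         = -0.22880464 / 0.80569536 = -0.284.
Therefore phi_{22} = -0.2840.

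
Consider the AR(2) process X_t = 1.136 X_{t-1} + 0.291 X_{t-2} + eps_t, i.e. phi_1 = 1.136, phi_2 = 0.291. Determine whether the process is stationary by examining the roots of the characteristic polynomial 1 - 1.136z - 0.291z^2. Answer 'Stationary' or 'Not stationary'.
\text{Not stationary}

The AR(p) characteristic polynomial is P(z) = 1 - 1.136z - 0.291z^2.
Stationarity requires all roots to lie outside the unit circle, i.e. |z| > 1 for every root.
Set 1 + (-1.136) z + (-0.291) z^2 = 0, i.e. a z^2 + b z + c = 0 with a = -0.291, b = -1.136, c = 1.
Discriminant D = b^2 - 4ac = (-1.136)^2 - 4*(-0.291)*1 = 1.290496 - (-1.164) = 2.454496.
D >= 0, so the roots are real: z = (-b +/- sqrt(D)) / (2a) = (1.136 +/- 1.566683) / (-0.582).
  z_1 = (1.136 + 1.566683) / (-0.582) = -4.6438,   |z_1| = 4.6438.
  z_2 = (1.136 - 1.566683) / (-0.582) = 0.74,   |z_2| = 0.74.
Moduli of all roots: 4.6438, 0.7400.
All moduli strictly greater than 1? No.
Verdict: Not stationary.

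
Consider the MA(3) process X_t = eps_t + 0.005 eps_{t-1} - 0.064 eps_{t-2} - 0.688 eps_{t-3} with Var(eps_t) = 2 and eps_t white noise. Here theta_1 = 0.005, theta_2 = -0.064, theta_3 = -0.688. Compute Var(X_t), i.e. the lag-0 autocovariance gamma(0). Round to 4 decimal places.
\gamma(0) = 2.9549

For an MA(q) process X_t = eps_t + sum_i theta_i eps_{t-i} with
Var(eps_t) = sigma^2, the variance is
  gamma(0) = sigma^2 * (1 + sum_i theta_i^2).
  sum_i theta_i^2 = (0.005)^2 + (-0.064)^2 + (-0.688)^2 = 0.000025 + 0.004096 + 0.473344 = 0.477465.
  gamma(0) = 2 * (1 + 0.477465) = 2 * 1.477465 = 2.95493, which rounds to 2.9549.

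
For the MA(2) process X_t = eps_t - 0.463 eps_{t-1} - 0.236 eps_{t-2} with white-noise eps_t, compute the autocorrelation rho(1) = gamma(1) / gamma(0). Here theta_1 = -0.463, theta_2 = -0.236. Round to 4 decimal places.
\rho(1) = -0.2785

For an MA(q) process with theta_0 = 1, the autocovariance is
  gamma(k) = sigma^2 * sum_{i=0..q-k} theta_i * theta_{i+k},
and rho(k) = gamma(k) / gamma(0). Sigma^2 cancels.
  numerator   = (1)*(-0.463) + (-0.463)*(-0.236) = -0.353732.
  denominator = (1)^2 + (-0.463)^2 + (-0.236)^2 = 1.270065.
  rho(1) = -0.353732 / 1.270065 = -0.2785.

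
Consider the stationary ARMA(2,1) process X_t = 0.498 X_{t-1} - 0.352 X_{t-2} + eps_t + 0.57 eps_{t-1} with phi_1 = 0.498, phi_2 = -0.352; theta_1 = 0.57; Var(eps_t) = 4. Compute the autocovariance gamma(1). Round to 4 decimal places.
\gamma(1) = 5.0813

Multiply the model equation by X_{t-k} and take expectations. With theta_0 = psi_0 = 1 and psi_j the MA(infinity) weights, this gives
  gamma(k) - sum_i phi_i gamma(k-i) = c_k,
  c_k = sigma^2 * sum_{j=k..q} theta_j psi_{j-k}   (c_k = 0 for k > q),
using gamma(-m) = gamma(m).
psi-weights needed (psi_j = theta_j + sum_i phi_i psi_{j-i}):
  psi_1 = theta_1 + phi_1 = 0.57 + (0.498) = 1.068
Right-hand sides:
  c_0 = sigma^2 (1 + theta_1 psi_1) = 4 * (1 + (0.57)(1.068)) = 4 * 1.60876 = 6.43504
  c_1 = sigma^2 theta_1 = 4 * (0.57) = 2.28
  c_2 = 0
Equations for k = 0, 1, 2 (AR order 2, c_2 = 0):
  (E0) gamma(0) = phi_1 gamma(1) + phi_2 gamma(2) + c_0
  (E1) gamma(1) = phi_1 gamma(0) + phi_2 gamma(1) + c_1
  (E2) gamma(2) = phi_1 gamma(1) + phi_2 gamma(0)
From (E1): gamma(1) = A gamma(0) + B with
  A = phi_1 / (1 - phi_2) = 0.498 / 1.352 = 0.368343,   B = c_1 / (1 - phi_2) = 2.28 / 1.352 = 1.686391.
Insert (E2) into (E0): gamma(0) (1 - phi_2^2) = phi_1 (1 + phi_2) gamma(1) + c_0.
  phi_1 (1 + phi_2) = (0.498)(0.648) = 0.322704,   1 - phi_2^2 = 0.876096.
Replace gamma(1) by A gamma(0) + B and collect gamma(0):
  gamma(0) [0.876096 - (0.322704)(0.368343)] = (0.322704)(1.686391) + 6.43504
  gamma(0) * 0.75723 = 6.979245
  gamma(0) = 6.979245 / 0.75723 = 9.216808.
  gamma(1) = A gamma(0) + B = (0.368343)(9.216808) + (1.686391) = 5.081339.
Therefore gamma(1) = 5.0813 (to 4 decimal places).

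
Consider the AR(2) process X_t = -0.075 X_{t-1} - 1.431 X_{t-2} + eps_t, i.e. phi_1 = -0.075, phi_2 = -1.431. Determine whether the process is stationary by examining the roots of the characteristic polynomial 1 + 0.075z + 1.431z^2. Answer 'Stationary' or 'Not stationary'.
\text{Not stationary}

The AR(p) characteristic polynomial is P(z) = 1 + 0.075z + 1.431z^2.
Stationarity requires all roots to lie outside the unit circle, i.e. |z| > 1 for every root.
Set 1 + (0.075) z + (1.431) z^2 = 0, i.e. a z^2 + b z + c = 0 with a = 1.431, b = 0.075, c = 1.
Discriminant D = b^2 - 4ac = (0.075)^2 - 4*(1.431)*1 = 0.005625 - (5.724) = -5.718375.
D < 0, so the roots are the complex-conjugate pair z = (-b +/- i sqrt(-D)) / (2a) = -0.0262 +/- 0.8355i.
For a conjugate pair |z|^2 = z * conj(z) = (product of roots) = c/a = 1/(1.431) = 0.698812, so |z| = sqrt(0.698812) = 0.8359 for both roots.
Moduli of all roots: 0.8359, 0.8359.
All moduli strictly greater than 1? No.
Verdict: Not stationary.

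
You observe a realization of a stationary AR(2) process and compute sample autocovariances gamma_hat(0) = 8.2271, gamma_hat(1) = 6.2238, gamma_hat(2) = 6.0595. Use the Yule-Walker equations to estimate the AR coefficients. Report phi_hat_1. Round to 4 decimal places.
\hat\phi_{1} = 0.4660

The Yule-Walker equations for an AR(p) process read, in matrix form,
  Gamma_p phi = r_p,   with   (Gamma_p)_{ij} = gamma(|i - j|),
                       (r_p)_i = gamma(i),   i,j = 1..p.
Substitute the sample gammas (Toeplitz matrix and right-hand side of size 2):
  Gamma_p = [[8.2271, 6.2238], [6.2238, 8.2271]]
  r_p     = [6.2238, 6.0595]
Written out:
  8.2271 phi_1 + 6.2238 phi_2 = 6.2238
  6.2238 phi_1 + 8.2271 phi_2 = 6.0595
Solve by Cramer's rule:
  det = gamma(0)^2 - gamma(1)^2 = (8.2271)^2 - (6.2238)^2 = 67.68517441 - 38.73568644 = 28.94948797
  phi_hat_1 = [gamma(1) gamma(0) - gamma(1) gamma(2)] / det = [(6.2238)(8.2271) - (6.2238)(6.0595)] / 28.94948797 = 13.49070888 / 28.94948797 = 0.466
  phi_hat_2 = [gamma(0) gamma(2) - gamma(1)^2] / det = [(8.2271)(6.0595) - (6.2238)^2] / 28.94948797 = 11.11642601 / 28.94948797 = 0.384
So phi_hat = [0.4660, 0.3840].
Therefore phi_hat_1 = 0.4660.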